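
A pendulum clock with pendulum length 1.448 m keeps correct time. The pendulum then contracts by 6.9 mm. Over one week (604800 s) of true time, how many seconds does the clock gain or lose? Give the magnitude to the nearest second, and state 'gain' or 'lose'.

gain 1446 s

T ∝ √L, so T'/T = √(1.44110/1.448) = 0.997615.
In 604800 s of true time the clock registers 604800/0.997615 = 606246.2 s, so it gains 1446 s.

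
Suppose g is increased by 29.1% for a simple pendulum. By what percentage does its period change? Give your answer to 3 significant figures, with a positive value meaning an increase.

-12.0%

T ∝ 1/√g, so T'/T = 1/√(1.291) = 0.8801.
Percentage change in T = (0.8801 − 1) × 100% = -12.0%.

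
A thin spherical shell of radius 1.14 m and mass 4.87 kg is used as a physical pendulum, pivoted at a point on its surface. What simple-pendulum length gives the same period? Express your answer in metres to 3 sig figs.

1.90 m

The equivalent simple-pendulum length is L_eq = I/(md), where I is about the pivot and d = 1.140 m.
I_cm = (2/3)mR² = 4.219 kg·m², so I = I_cm + md² = 4.219 + 6.329 = 10.55 kg·m².
L_eq = 10.55/(4.87 × 1.140) = 1.90 m.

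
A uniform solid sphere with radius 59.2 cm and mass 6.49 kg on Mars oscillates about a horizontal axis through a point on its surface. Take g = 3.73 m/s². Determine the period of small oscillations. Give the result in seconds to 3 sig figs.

I_cm = (2/5)mr² = 0.9098 kg·m². The pivot is at distance d = 0.592 m from the centre of mass.
By the parallel-axis theorem, I = I_cm + md² = 0.9098 + 2.275 = 3.184 kg·m².
T = 2π√(I/(mgd)) = 2π√(3.184/(6.49 × 3.73 × 0.592)) = 2.96 s.

2.96 s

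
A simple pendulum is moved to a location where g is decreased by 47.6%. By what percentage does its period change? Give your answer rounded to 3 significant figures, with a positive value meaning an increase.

T ∝ 1/√g, so T'/T = 1/√(0.5240) = 1.381.
Percentage change in T = (1.381 − 1) × 100% = 38.1%.

38.1%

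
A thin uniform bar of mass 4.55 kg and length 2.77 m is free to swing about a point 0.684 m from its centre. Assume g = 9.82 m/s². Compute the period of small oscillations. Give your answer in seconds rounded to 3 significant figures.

2.55 s

For a physical pendulum T = 2π√(I/(mgd)), with d = 0.6840 m from pivot to centre of mass.
I_cm = mL²/12 = 4.55 × 2.77²/12 = 2.909 kg·m²; I = I_cm + md² = 2.909 + 4.55 × 0.6840² = 5.038 kg·m².
T = 2π√(5.038/(4.55 × 9.82 × 0.6840)) = 2.55 s.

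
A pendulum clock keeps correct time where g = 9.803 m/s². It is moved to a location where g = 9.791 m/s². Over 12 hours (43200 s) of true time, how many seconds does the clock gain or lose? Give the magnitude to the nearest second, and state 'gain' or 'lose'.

The clock's period scales as T ∝ 1/√g, so T'/T = √(9.803/9.791) = 1.00061.
In 43200 s of true time the clock registers 43200/1.00061 = 43173.6 s, so it loses 26 s.

lose 26 s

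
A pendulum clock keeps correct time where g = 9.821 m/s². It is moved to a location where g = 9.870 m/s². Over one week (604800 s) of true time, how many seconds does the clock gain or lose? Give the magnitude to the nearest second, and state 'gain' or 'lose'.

The clock's period scales as T ∝ 1/√g, so T'/T = √(9.821/9.870) = 0.997515.
In 604800 s of true time the clock registers 604800/0.997515 = 606306.9 s, so it gains 1507 s.

gain 1507 s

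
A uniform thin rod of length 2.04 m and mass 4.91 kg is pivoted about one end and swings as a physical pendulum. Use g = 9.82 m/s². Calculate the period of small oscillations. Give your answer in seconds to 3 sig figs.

For a physical pendulum T = 2π√(I/(mgd)), with d = 1.020 m from pivot to centre of mass.
I_cm = mL²/12 = 4.91 × 2.04²/12 = 1.703 kg·m²; I = I_cm + md² = 1.703 + 4.91 × 1.020² = 6.811 kg·m².
T = 2π√(6.811/(4.91 × 9.82 × 1.020)) = 2.34 s.

2.34 s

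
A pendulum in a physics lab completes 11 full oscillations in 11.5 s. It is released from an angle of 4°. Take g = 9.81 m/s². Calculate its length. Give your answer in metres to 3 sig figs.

T = 11.5/11 = 1.045 s.
From T = 2π√(L/g), L = gT²/(4π²) = 9.81 × 1.045²/(4π²) = 0.272 m.

0.272 m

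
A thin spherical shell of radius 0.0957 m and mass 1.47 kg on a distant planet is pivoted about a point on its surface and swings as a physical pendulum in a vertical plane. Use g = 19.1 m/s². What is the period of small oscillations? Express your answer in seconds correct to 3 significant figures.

0.574 s

I_cm = (2/3)mr² = 0.008975 kg·m². The pivot is at distance d = 0.0957 m from the centre of mass.
By the parallel-axis theorem, I = I_cm + md² = 0.008975 + 0.01346 = 0.02244 kg·m².
T = 2π√(I/(mgd)) = 2π√(0.02244/(1.47 × 19.1 × 0.0957)) = 0.574 s.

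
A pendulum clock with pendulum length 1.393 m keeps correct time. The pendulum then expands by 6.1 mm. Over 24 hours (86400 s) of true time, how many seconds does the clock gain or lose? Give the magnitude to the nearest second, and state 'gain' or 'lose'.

T ∝ √L, so T'/T = √(1.39910/1.393) = 1.00219.
In 86400 s of true time the clock registers 86400/1.00219 = 86211.4 s, so it loses 189 s.

lose 189 s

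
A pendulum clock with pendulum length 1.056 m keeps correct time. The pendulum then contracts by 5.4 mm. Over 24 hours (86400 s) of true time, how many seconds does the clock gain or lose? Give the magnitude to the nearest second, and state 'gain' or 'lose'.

gain 222 s

T ∝ √L, so T'/T = √(1.05060/1.056) = 0.997440.
In 86400 s of true time the clock registers 86400/0.997440 = 86621.8 s, so it gains 222 s.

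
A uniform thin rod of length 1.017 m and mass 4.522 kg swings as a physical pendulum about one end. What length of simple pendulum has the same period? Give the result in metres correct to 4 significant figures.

0.6780 m

The equivalent simple-pendulum length is L_eq = I/(md), where I is about the pivot and d = 0.50850 m.
I_cm = (1/12)mL² = 0.38975 kg·m², so I = I_cm + md² = 0.38975 + 1.1693 = 1.5590 kg·m².
L_eq = 1.5590/(4.522 × 0.50850) = 0.6780 m.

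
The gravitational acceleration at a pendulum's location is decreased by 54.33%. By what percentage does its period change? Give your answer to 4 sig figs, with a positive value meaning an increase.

T ∝ 1/√g, so T'/T = 1/√(0.45670) = 1.4797.
Percentage change in T = (1.4797 − 1) × 100% = 47.97%.

47.97%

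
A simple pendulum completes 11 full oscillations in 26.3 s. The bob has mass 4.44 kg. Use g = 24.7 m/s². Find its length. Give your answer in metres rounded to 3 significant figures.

T = 26.3/11 = 2.391 s.
From T = 2π√(L/g), L = gT²/(4π²) = 24.7 × 2.391²/(4π²) = 3.58 m.

3.58 m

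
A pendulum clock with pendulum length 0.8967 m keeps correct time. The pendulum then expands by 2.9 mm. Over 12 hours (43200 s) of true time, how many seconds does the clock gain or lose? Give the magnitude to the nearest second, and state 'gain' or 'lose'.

lose 70 s

T ∝ √L, so T'/T = √(0.89960/0.8967) = 1.00162.
In 43200 s of true time the clock registers 43200/1.00162 = 43130.3 s, so it loses 70 s.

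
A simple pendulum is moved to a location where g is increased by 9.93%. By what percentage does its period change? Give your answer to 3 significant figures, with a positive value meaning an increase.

-4.62%

T ∝ 1/√g, so T'/T = 1/√(1.099) = 0.9538.
Percentage change in T = (0.9538 − 1) × 100% = -4.62%.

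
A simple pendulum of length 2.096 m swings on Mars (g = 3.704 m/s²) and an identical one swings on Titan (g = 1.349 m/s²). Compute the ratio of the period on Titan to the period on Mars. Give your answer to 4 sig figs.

1.657

T ∝ 1/√g, so T₂/T₁ = √(g₁/g₂) = √(3.704/1.349) = 1.657.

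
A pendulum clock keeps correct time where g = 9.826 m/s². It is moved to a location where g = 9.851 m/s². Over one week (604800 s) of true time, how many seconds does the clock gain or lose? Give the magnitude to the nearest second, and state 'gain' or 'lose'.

gain 769 s

The clock's period scales as T ∝ 1/√g, so T'/T = √(9.826/9.851) = 0.998730.
In 604800 s of true time the clock registers 604800/0.998730 = 605568.9 s, so it gains 769 s.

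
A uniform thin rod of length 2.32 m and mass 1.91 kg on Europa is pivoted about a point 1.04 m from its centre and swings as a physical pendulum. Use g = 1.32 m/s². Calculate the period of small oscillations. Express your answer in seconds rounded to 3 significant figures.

6.63 s

For a physical pendulum T = 2π√(I/(mgd)), with d = 1.040 m from pivot to centre of mass.
I_cm = mL²/12 = 1.91 × 2.32²/12 = 0.8567 kg·m²; I = I_cm + md² = 0.8567 + 1.91 × 1.040² = 2.923 kg·m².
T = 2π√(2.923/(1.91 × 1.32 × 1.040)) = 6.63 s.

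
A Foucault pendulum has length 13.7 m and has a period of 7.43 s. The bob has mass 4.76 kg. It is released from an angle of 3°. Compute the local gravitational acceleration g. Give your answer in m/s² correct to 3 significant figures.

From T = 2π√(L/g), g = 4π²L/T² = 4π² × 13.7/7.430² = 9.80 m/s².

9.80 m/s²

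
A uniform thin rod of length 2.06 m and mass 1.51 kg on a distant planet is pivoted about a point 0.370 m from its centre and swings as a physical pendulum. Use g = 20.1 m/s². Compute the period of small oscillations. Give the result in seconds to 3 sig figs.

For a physical pendulum T = 2π√(I/(mgd)), with d = 0.3700 m from pivot to centre of mass.
I_cm = mL²/12 = 1.51 × 2.06²/12 = 0.5340 kg·m²; I = I_cm + md² = 0.5340 + 1.51 × 0.3700² = 0.7407 kg·m².
T = 2π√(0.7407/(1.51 × 20.1 × 0.3700)) = 1.61 s.

1.61 s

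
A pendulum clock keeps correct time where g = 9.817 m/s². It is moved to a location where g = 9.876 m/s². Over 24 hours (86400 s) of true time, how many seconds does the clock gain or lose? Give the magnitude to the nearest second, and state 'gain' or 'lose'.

The clock's period scales as T ∝ 1/√g, so T'/T = √(9.817/9.876) = 0.997008.
In 86400 s of true time the clock registers 86400/0.997008 = 86659.2 s, so it gains 259 s.

gain 259 s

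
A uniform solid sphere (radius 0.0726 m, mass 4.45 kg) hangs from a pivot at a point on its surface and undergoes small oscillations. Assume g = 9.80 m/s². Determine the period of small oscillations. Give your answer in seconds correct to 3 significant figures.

0.640 s

I_cm = (2/5)mr² = 0.009382 kg·m². The pivot is at distance d = 0.0726 m from the centre of mass.
By the parallel-axis theorem, I = I_cm + md² = 0.009382 + 0.02345 = 0.03284 kg·m².
T = 2π√(I/(mgd)) = 2π√(0.03284/(4.45 × 9.80 × 0.0726)) = 0.640 s.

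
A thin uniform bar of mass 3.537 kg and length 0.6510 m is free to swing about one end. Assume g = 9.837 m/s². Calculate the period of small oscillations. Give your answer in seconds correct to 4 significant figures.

1.320 s

For a physical pendulum T = 2π√(I/(mgd)), with d = 0.32550 m from pivot to centre of mass.
I_cm = mL²/12 = 3.537 × 0.6510²/12 = 0.12492 kg·m²; I = I_cm + md² = 0.12492 + 3.537 × 0.32550² = 0.49966 kg·m².
T = 2π√(0.49966/(3.537 × 9.837 × 0.32550)) = 1.320 s.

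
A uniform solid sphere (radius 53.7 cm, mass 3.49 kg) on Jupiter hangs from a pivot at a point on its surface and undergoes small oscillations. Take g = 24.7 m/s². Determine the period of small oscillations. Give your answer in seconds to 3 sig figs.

1.10 s

I_cm = (2/5)mr² = 0.4026 kg·m². The pivot is at distance d = 0.537 m from the centre of mass.
By the parallel-axis theorem, I = I_cm + md² = 0.4026 + 1.006 = 1.409 kg·m².
T = 2π√(I/(mgd)) = 2π√(1.409/(3.49 × 24.7 × 0.537)) = 1.10 s.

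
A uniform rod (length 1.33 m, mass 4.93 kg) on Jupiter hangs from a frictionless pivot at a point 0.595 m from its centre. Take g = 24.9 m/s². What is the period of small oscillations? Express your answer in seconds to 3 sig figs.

1.16 s

For a physical pendulum T = 2π√(I/(mgd)), with d = 0.5950 m from pivot to centre of mass.
I_cm = mL²/12 = 4.93 × 1.33²/12 = 0.7267 kg·m²; I = I_cm + md² = 0.7267 + 4.93 × 0.5950² = 2.472 kg·m².
T = 2π√(2.472/(4.93 × 24.9 × 0.5950)) = 1.16 s.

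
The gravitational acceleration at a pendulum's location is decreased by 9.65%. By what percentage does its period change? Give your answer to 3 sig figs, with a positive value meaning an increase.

5.20%

T ∝ 1/√g, so T'/T = 1/√(0.9035) = 1.052.
Percentage change in T = (1.052 − 1) × 100% = 5.20%.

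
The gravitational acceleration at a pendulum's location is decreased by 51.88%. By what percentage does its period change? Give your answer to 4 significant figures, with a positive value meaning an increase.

44.16%

T ∝ 1/√g, so T'/T = 1/√(0.48120) = 1.4416.
Percentage change in T = (1.4416 − 1) × 100% = 44.16%.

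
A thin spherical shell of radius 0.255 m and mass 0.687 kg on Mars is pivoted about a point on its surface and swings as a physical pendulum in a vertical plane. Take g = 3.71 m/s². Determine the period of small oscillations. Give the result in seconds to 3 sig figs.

2.13 s

I_cm = (2/3)mr² = 0.02978 kg·m². The pivot is at distance d = 0.255 m from the centre of mass.
By the parallel-axis theorem, I = I_cm + md² = 0.02978 + 0.04467 = 0.07445 kg·m².
T = 2π√(I/(mgd)) = 2π√(0.07445/(0.687 × 3.71 × 0.255)) = 2.13 s.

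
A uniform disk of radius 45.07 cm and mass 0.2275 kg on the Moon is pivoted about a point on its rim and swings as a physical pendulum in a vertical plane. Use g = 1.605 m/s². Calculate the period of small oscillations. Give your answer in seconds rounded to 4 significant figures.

I_cm = ½mr² = 0.023106 kg·m². The pivot is at distance d = 0.4507 m from the centre of mass.
By the parallel-axis theorem, I = I_cm + md² = 0.023106 + 0.046212 = 0.069318 kg·m².
T = 2π√(I/(mgd)) = 2π√(0.069318/(0.2275 × 1.605 × 0.4507)) = 4.078 s.

4.078 s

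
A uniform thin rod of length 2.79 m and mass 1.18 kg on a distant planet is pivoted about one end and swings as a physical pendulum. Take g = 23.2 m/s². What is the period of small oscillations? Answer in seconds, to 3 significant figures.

1.78 s

For a physical pendulum T = 2π√(I/(mgd)), with d = 1.395 m from pivot to centre of mass.
I_cm = mL²/12 = 1.18 × 2.79²/12 = 0.7654 kg·m²; I = I_cm + md² = 0.7654 + 1.18 × 1.395² = 3.062 kg·m².
T = 2π√(3.062/(1.18 × 23.2 × 1.395)) = 1.78 s.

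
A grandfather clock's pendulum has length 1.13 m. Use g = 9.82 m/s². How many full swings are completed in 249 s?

T = 2π√(L/g) = 2π√(1.13/9.82) = 2.131 s.
Number of complete oscillations = ⌊249/2.131⌋ = ⌊116.8⌋ = 116.

116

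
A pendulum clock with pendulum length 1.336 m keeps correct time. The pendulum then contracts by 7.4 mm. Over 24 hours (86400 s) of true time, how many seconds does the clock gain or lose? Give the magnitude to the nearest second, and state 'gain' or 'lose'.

gain 240 s

T ∝ √L, so T'/T = √(1.32860/1.336) = 0.997227.
In 86400 s of true time the clock registers 86400/0.997227 = 86640.3 s, so it gains 240 s.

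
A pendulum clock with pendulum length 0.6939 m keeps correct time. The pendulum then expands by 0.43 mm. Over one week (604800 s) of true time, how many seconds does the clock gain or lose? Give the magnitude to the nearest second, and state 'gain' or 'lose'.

T ∝ √L, so T'/T = √(0.69433/0.6939) = 1.00031.
In 604800 s of true time the clock registers 604800/1.00031 = 604612.7 s, so it loses 187 s.

lose 187 s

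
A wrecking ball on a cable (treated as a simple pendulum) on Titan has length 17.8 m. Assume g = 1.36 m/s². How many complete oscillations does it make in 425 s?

18

T = 2π√(L/g) = 2π√(17.8/1.36) = 22.73 s.
Number of complete oscillations = ⌊425/22.73⌋ = ⌊18.70⌋ = 18.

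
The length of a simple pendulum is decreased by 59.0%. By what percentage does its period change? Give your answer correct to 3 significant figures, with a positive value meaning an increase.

T ∝ √L, so T'/T = √(0.4100) = 0.6403.
Percentage change in T = (0.6403 − 1) × 100% = -36.0%.

-36.0%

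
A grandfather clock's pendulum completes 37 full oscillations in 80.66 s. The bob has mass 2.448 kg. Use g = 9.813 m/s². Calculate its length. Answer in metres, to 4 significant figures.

T = 80.66/37 = 2.1800 s.
From T = 2π√(L/g), L = gT²/(4π²) = 9.813 × 2.1800²/(4π²) = 1.181 m.

1.181 m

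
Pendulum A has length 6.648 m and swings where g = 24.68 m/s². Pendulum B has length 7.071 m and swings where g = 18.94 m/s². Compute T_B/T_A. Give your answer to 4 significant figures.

1.177

T = 2π√(L/g), so T_B/T_A = √((L_B/g_B)/(L_A/g_A)) = √((7.071/18.94)/(6.648/24.68)) = 1.177.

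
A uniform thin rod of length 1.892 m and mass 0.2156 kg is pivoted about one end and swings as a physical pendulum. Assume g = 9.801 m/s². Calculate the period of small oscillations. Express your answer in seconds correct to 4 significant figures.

2.254 s

For a physical pendulum T = 2π√(I/(mgd)), with d = 0.94600 m from pivot to centre of mass.
I_cm = mL²/12 = 0.2156 × 1.892²/12 = 0.064315 kg·m²; I = I_cm + md² = 0.064315 + 0.2156 × 0.94600² = 0.25726 kg·m².
T = 2π√(0.25726/(0.2156 × 9.801 × 0.94600)) = 2.254 s.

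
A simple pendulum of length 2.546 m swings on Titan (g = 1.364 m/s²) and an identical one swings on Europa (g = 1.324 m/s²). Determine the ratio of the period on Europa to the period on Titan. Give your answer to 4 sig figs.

T ∝ 1/√g, so T₂/T₁ = √(g₁/g₂) = √(1.364/1.324) = 1.015.

1.015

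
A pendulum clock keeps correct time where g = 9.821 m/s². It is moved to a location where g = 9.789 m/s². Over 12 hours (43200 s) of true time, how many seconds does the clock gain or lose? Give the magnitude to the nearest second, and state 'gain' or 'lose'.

lose 70 s

The clock's period scales as T ∝ 1/√g, so T'/T = √(9.821/9.789) = 1.00163.
In 43200 s of true time the clock registers 43200/1.00163 = 43129.6 s, so it loses 70 s.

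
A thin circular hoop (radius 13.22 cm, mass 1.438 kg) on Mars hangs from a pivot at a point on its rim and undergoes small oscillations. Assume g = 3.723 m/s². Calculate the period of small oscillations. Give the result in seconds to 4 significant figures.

1.674 s

I_cm = mr² = 0.025132 kg·m². The pivot is at distance d = 0.1322 m from the centre of mass.
By the parallel-axis theorem, I = I_cm + md² = 0.025132 + 0.025132 = 0.050263 kg·m².
T = 2π√(I/(mgd)) = 2π√(0.050263/(1.438 × 3.723 × 0.1322)) = 1.674 s.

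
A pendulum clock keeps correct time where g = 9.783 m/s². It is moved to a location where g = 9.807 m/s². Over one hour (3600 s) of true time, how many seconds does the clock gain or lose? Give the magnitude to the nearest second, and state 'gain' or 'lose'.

The clock's period scales as T ∝ 1/√g, so T'/T = √(9.783/9.807) = 0.998776.
In 3600 s of true time the clock registers 3600/0.998776 = 3604.4 s, so it gains 4 s.

gain 4 s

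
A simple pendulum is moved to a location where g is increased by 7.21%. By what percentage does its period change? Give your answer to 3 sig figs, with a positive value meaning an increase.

T ∝ 1/√g, so T'/T = 1/√(1.072) = 0.9658.
Percentage change in T = (0.9658 − 1) × 100% = -3.42%.

-3.42%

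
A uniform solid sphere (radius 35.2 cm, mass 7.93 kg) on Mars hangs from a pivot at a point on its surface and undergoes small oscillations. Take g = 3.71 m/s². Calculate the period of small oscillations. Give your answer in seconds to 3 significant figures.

2.29 s

I_cm = (2/5)mr² = 0.3930 kg·m². The pivot is at distance d = 0.352 m from the centre of mass.
By the parallel-axis theorem, I = I_cm + md² = 0.3930 + 0.9826 = 1.376 kg·m².
T = 2π√(I/(mgd)) = 2π√(1.376/(7.93 × 3.71 × 0.352)) = 2.29 s.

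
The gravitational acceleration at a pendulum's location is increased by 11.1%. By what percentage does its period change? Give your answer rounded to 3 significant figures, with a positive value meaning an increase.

T ∝ 1/√g, so T'/T = 1/√(1.111) = 0.9487.
Percentage change in T = (0.9487 − 1) × 100% = -5.13%.

-5.13%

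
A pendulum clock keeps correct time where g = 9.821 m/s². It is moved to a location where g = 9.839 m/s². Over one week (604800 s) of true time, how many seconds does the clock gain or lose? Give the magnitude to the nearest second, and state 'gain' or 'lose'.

gain 554 s

The clock's period scales as T ∝ 1/√g, so T'/T = √(9.821/9.839) = 0.999085.
In 604800 s of true time the clock registers 604800/0.999085 = 605354.0 s, so it gains 554 s.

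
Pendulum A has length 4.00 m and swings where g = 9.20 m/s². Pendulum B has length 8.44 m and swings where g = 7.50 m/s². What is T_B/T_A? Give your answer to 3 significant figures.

T = 2π√(L/g), so T_B/T_A = √((L_B/g_B)/(L_A/g_A)) = √((8.44/7.50)/(4.00/9.20)) = 1.61.

1.61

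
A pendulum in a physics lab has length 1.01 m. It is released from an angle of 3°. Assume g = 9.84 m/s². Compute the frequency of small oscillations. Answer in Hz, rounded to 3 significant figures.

0.497 Hz

T = 2π√(L/g) = 2π√(1.01/9.84) = 2.013 s, so f = 1/T = 0.497 Hz.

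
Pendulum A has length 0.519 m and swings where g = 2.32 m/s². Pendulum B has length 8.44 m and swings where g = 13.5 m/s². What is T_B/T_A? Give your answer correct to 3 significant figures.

T = 2π√(L/g), so T_B/T_A = √((L_B/g_B)/(L_A/g_A)) = √((8.44/13.5)/(0.519/2.32)) = 1.67.

1.67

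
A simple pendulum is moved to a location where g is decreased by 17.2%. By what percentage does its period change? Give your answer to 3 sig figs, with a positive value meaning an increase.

9.90%

T ∝ 1/√g, so T'/T = 1/√(0.8280) = 1.099.
Percentage change in T = (1.099 − 1) × 100% = 9.90%.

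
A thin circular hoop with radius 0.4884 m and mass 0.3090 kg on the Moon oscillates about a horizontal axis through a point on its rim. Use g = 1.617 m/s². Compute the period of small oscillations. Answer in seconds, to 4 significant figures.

4.883 s

I_cm = mr² = 0.073707 kg·m². The pivot is at distance d = 0.4884 m from the centre of mass.
By the parallel-axis theorem, I = I_cm + md² = 0.073707 + 0.073707 = 0.14741 kg·m².
T = 2π√(I/(mgd)) = 2π√(0.14741/(0.3090 × 1.617 × 0.4884)) = 4.883 s.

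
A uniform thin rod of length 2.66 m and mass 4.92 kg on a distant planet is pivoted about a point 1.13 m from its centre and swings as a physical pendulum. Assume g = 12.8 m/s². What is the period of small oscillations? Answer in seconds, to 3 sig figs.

For a physical pendulum T = 2π√(I/(mgd)), with d = 1.130 m from pivot to centre of mass.
I_cm = mL²/12 = 4.92 × 2.66²/12 = 2.901 kg·m²; I = I_cm + md² = 2.901 + 4.92 × 1.130² = 9.183 kg·m².
T = 2π√(9.183/(4.92 × 12.8 × 1.130)) = 2.26 s.

2.26 s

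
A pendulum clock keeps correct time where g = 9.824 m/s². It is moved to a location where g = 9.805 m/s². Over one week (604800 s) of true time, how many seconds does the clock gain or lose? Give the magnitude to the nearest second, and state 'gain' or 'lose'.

The clock's period scales as T ∝ 1/√g, so T'/T = √(9.824/9.805) = 1.00097.
In 604800 s of true time the clock registers 604800/1.00097 = 604214.9 s, so it loses 585 s.

lose 585 s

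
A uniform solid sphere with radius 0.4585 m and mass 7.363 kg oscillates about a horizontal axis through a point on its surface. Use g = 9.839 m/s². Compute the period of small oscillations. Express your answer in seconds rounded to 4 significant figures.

1.605 s

I_cm = (2/5)mr² = 0.61915 kg·m². The pivot is at distance d = 0.4585 m from the centre of mass.
By the parallel-axis theorem, I = I_cm + md² = 0.61915 + 1.5479 = 2.1670 kg·m².
T = 2π√(I/(mgd)) = 2π√(2.1670/(7.363 × 9.839 × 0.4585)) = 1.605 s.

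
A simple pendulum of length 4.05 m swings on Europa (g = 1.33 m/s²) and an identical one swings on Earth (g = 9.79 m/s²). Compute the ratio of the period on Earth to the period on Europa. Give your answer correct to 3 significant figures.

0.369

T ∝ 1/√g, so T₂/T₁ = √(g₁/g₂) = √(1.33/9.79) = 0.369.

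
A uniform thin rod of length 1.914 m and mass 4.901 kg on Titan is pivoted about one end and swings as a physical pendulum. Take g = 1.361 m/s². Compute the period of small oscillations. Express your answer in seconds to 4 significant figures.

For a physical pendulum T = 2π√(I/(mgd)), with d = 0.95700 m from pivot to centre of mass.
I_cm = mL²/12 = 4.901 × 1.914²/12 = 1.4962 kg·m²; I = I_cm + md² = 1.4962 + 4.901 × 0.95700² = 5.9848 kg·m².
T = 2π√(5.9848/(4.901 × 1.361 × 0.95700)) = 6.084 s.

6.084 s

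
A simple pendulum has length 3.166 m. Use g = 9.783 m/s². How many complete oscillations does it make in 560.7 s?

156

T = 2π√(L/g) = 2π√(3.166/9.783) = 3.5744 s.
Number of complete oscillations = ⌊560.7/3.5744⌋ = ⌊156.87⌋ = 156.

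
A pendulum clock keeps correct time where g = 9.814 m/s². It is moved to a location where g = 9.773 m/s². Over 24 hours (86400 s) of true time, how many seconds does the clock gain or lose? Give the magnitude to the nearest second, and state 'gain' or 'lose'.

lose 181 s

The clock's period scales as T ∝ 1/√g, so T'/T = √(9.814/9.773) = 1.00210.
In 86400 s of true time the clock registers 86400/1.00210 = 86219.3 s, so it loses 181 s.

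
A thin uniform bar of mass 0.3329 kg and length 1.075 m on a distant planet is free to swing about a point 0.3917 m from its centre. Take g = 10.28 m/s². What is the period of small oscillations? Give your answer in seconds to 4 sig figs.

1.565 s

For a physical pendulum T = 2π√(I/(mgd)), with d = 0.39170 m from pivot to centre of mass.
I_cm = mL²/12 = 0.3329 × 1.075²/12 = 0.032059 kg·m²; I = I_cm + md² = 0.032059 + 0.3329 × 0.39170² = 0.083135 kg·m².
T = 2π√(0.083135/(0.3329 × 10.28 × 0.39170)) = 1.565 s.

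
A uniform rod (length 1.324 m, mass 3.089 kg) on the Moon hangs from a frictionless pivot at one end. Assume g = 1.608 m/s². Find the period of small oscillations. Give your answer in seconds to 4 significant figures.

4.655 s

For a physical pendulum T = 2π√(I/(mgd)), with d = 0.66200 m from pivot to centre of mass.
I_cm = mL²/12 = 3.089 × 1.324²/12 = 0.45125 kg·m²; I = I_cm + md² = 0.45125 + 3.089 × 0.66200² = 1.8050 kg·m².
T = 2π√(1.8050/(3.089 × 1.608 × 0.66200)) = 4.655 s.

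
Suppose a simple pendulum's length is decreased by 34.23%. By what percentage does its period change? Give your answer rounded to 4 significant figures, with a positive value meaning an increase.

T ∝ √L, so T'/T = √(0.65770) = 0.81099.
Percentage change in T = (0.81099 − 1) × 100% = -18.90%.

-18.90%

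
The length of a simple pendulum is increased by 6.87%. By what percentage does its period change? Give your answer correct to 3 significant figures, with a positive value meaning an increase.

3.38%

T ∝ √L, so T'/T = √(1.069) = 1.034.
Percentage change in T = (1.034 − 1) × 100% = 3.38%.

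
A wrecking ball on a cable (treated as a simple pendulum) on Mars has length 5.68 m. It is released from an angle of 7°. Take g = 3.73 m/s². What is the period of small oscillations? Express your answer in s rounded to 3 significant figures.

7.75 s

T = 2π√(L/g) = 2π√(5.68/3.73) = 2π × 1.234 = 7.75 s.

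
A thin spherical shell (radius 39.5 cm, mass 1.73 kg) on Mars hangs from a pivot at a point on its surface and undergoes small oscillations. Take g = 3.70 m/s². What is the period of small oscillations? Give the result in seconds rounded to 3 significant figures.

I_cm = (2/3)mr² = 0.1799 kg·m². The pivot is at distance d = 0.395 m from the centre of mass.
By the parallel-axis theorem, I = I_cm + md² = 0.1799 + 0.2699 = 0.4499 kg·m².
T = 2π√(I/(mgd)) = 2π√(0.4499/(1.73 × 3.70 × 0.395)) = 2.65 s.

2.65 s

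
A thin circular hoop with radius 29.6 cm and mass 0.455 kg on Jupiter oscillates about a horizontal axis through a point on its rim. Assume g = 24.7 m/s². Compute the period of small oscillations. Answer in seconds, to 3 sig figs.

0.973 s

I_cm = mr² = 0.03987 kg·m². The pivot is at distance d = 0.296 m from the centre of mass.
By the parallel-axis theorem, I = I_cm + md² = 0.03987 + 0.03987 = 0.07973 kg·m².
T = 2π√(I/(mgd)) = 2π√(0.07973/(0.455 × 24.7 × 0.296)) = 0.973 s.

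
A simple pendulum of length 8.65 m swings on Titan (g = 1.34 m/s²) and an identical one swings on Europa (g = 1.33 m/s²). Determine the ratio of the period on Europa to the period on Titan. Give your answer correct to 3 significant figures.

T ∝ 1/√g, so T₂/T₁ = √(g₁/g₂) = √(1.34/1.33) = 1.00.

1.00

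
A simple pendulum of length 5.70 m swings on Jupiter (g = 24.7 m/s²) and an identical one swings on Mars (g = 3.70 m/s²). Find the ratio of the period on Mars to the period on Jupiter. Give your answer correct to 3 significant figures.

T ∝ 1/√g, so T₂/T₁ = √(g₁/g₂) = √(24.7/3.70) = 2.58.

2.58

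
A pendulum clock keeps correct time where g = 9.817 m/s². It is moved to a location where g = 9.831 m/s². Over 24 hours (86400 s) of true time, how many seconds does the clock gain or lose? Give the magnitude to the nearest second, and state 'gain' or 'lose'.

The clock's period scales as T ∝ 1/√g, so T'/T = √(9.817/9.831) = 0.999288.
In 86400 s of true time the clock registers 86400/0.999288 = 86461.6 s, so it gains 62 s.

gain 62 s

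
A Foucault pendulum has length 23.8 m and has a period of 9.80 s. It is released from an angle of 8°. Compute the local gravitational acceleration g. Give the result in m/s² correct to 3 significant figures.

9.78 m/s²

From T = 2π√(L/g), g = 4π²L/T² = 4π² × 23.8/9.800² = 9.78 m/s².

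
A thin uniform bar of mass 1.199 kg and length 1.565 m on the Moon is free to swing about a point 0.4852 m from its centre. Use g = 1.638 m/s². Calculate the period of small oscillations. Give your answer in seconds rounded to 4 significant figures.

4.673 s

For a physical pendulum T = 2π√(I/(mgd)), with d = 0.48520 m from pivot to centre of mass.
I_cm = mL²/12 = 1.199 × 1.565²/12 = 0.24472 kg·m²; I = I_cm + md² = 0.24472 + 1.199 × 0.48520² = 0.52699 kg·m².
T = 2π√(0.52699/(1.199 × 1.638 × 0.48520)) = 4.673 s.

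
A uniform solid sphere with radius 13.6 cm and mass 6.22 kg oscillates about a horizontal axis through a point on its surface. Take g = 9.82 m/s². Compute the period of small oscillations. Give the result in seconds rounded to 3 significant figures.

0.875 s

I_cm = (2/5)mr² = 0.04602 kg·m². The pivot is at distance d = 0.136 m from the centre of mass.
By the parallel-axis theorem, I = I_cm + md² = 0.04602 + 0.1150 = 0.1611 kg·m².
T = 2π√(I/(mgd)) = 2π√(0.1611/(6.22 × 9.82 × 0.136)) = 0.875 s.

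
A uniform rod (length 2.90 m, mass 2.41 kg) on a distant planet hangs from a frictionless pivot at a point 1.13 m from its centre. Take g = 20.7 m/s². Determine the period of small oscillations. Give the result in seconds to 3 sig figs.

1.83 s

For a physical pendulum T = 2π√(I/(mgd)), with d = 1.130 m from pivot to centre of mass.
I_cm = mL²/12 = 2.41 × 2.90²/12 = 1.689 kg·m²; I = I_cm + md² = 1.689 + 2.41 × 1.130² = 4.766 kg·m².
T = 2π√(4.766/(2.41 × 20.7 × 1.130)) = 1.83 s.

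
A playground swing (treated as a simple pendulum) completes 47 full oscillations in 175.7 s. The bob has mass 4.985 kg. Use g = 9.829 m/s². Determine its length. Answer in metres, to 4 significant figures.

3.479 m

T = 175.7/47 = 3.7383 s.
From T = 2π√(L/g), L = gT²/(4π²) = 9.829 × 3.7383²/(4π²) = 3.479 m.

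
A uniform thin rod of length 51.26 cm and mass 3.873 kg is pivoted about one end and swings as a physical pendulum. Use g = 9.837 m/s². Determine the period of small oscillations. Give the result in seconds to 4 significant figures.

1.171 s

For a physical pendulum T = 2π√(I/(mgd)), with d = 0.25630 m from pivot to centre of mass.
I_cm = mL²/12 = 3.873 × 0.5126²/12 = 0.084805 kg·m²; I = I_cm + md² = 0.084805 + 3.873 × 0.25630² = 0.33922 kg·m².
T = 2π√(0.33922/(3.873 × 9.837 × 0.25630)) = 1.171 s.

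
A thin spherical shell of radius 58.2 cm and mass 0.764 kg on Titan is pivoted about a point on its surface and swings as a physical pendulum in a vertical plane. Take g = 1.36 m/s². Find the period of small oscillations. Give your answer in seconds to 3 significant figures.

5.31 s

I_cm = (2/3)mr² = 0.1725 kg·m². The pivot is at distance d = 0.582 m from the centre of mass.
By the parallel-axis theorem, I = I_cm + md² = 0.1725 + 0.2588 = 0.4313 kg·m².
T = 2π√(I/(mgd)) = 2π√(0.4313/(0.764 × 1.36 × 0.582)) = 5.31 s.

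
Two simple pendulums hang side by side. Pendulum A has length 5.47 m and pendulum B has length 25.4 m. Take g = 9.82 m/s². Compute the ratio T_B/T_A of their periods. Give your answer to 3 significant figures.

T ∝ √L, so T_B/T_A = √(L_B/L_A) = √(25.4/5.47) = 2.15.

2.15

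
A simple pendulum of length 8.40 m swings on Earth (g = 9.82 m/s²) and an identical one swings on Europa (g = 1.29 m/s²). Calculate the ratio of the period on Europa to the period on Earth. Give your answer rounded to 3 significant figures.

2.76

T ∝ 1/√g, so T₂/T₁ = √(g₁/g₂) = √(9.82/1.29) = 2.76.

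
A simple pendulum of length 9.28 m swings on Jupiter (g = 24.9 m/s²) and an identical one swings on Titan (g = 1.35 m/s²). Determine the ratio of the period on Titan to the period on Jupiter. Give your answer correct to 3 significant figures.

4.29

T ∝ 1/√g, so T₂/T₁ = √(g₁/g₂) = √(24.9/1.35) = 4.29.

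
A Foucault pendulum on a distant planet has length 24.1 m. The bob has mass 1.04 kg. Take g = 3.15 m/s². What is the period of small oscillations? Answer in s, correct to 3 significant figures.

T = 2π√(L/g) = 2π√(24.1/3.15) = 2π × 2.766 = 17.4 s.

17.4 s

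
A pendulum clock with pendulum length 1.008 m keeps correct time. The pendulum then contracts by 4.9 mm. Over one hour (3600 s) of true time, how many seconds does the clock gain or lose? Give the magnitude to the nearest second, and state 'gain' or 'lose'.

gain 9 s

T ∝ √L, so T'/T = √(1.00310/1.008) = 0.997566.
In 3600 s of true time the clock registers 3600/0.997566 = 3608.8 s, so it gains 9 s.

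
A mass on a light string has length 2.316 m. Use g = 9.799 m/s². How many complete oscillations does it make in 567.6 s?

185

T = 2π√(L/g) = 2π√(2.316/9.799) = 3.0546 s.
Number of complete oscillations = ⌊567.6/3.0546⌋ = ⌊185.82⌋ = 185.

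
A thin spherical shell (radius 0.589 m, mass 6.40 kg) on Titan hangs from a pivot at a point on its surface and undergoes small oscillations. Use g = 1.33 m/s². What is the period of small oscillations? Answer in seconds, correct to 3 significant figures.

5.40 s

I_cm = (2/3)mr² = 1.480 kg·m². The pivot is at distance d = 0.589 m from the centre of mass.
By the parallel-axis theorem, I = I_cm + md² = 1.480 + 2.220 = 3.700 kg·m².
T = 2π√(I/(mgd)) = 2π√(3.700/(6.40 × 1.33 × 0.589)) = 5.40 s.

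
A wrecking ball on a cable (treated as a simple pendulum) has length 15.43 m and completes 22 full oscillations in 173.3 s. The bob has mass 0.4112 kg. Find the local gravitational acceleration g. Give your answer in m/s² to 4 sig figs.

T = 173.3/22 = 7.8773 s.
From T = 2π√(L/g), g = 4π²L/T² = 4π² × 15.43/7.8773² = 9.817 m/s².

9.817 m/s²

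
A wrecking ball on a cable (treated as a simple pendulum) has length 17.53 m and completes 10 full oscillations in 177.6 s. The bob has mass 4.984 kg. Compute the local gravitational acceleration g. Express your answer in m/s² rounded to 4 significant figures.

2.194 m/s²

T = 177.6/10 = 17.760 s.
From T = 2π√(L/g), g = 4π²L/T² = 4π² × 17.53/17.760² = 2.194 m/s².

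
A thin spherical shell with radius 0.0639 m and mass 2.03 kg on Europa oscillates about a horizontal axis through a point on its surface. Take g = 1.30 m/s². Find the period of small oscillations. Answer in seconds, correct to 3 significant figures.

I_cm = (2/3)mr² = 0.005526 kg·m². The pivot is at distance d = 0.0639 m from the centre of mass.
By the parallel-axis theorem, I = I_cm + md² = 0.005526 + 0.008289 = 0.01381 kg·m².
T = 2π√(I/(mgd)) = 2π√(0.01381/(2.03 × 1.30 × 0.0639)) = 1.80 s.

1.80 s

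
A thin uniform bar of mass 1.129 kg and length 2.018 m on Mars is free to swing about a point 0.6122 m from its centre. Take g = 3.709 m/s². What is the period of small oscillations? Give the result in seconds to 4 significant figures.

For a physical pendulum T = 2π√(I/(mgd)), with d = 0.61220 m from pivot to centre of mass.
I_cm = mL²/12 = 1.129 × 2.018²/12 = 0.38314 kg·m²; I = I_cm + md² = 0.38314 + 1.129 × 0.61220² = 0.80627 kg·m².
T = 2π√(0.80627/(1.129 × 3.709 × 0.61220)) = 3.524 s.

3.524 s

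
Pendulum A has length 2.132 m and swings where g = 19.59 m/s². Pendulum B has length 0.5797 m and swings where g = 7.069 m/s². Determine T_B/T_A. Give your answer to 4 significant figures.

T = 2π√(L/g), so T_B/T_A = √((L_B/g_B)/(L_A/g_A)) = √((0.5797/7.069)/(2.132/19.59)) = 0.8681.

0.8681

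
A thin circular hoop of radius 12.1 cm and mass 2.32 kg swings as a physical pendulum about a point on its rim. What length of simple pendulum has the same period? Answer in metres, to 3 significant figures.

0.242 m

The equivalent simple-pendulum length is L_eq = I/(md), where I is about the pivot and d = 0.1210 m.
I_cm = mR² = 0.03397 kg·m², so I = I_cm + md² = 0.03397 + 0.03397 = 0.06793 kg·m².
L_eq = 0.06793/(2.32 × 0.1210) = 0.242 m.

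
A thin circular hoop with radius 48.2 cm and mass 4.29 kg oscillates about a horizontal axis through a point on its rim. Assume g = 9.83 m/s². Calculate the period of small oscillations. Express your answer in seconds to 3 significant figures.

I_cm = mr² = 0.9967 kg·m². The pivot is at distance d = 0.482 m from the centre of mass.
By the parallel-axis theorem, I = I_cm + md² = 0.9967 + 0.9967 = 1.993 kg·m².
T = 2π√(I/(mgd)) = 2π√(1.993/(4.29 × 9.83 × 0.482)) = 1.97 s.

1.97 s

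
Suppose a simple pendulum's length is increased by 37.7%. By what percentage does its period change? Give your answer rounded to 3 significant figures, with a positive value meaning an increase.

T ∝ √L, so T'/T = √(1.377) = 1.173.
Percentage change in T = (1.173 − 1) × 100% = 17.3%.

17.3%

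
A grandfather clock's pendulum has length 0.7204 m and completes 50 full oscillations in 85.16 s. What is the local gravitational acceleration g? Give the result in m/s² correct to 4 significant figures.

9.804 m/s²

T = 85.16/50 = 1.7032 s.
From T = 2π√(L/g), g = 4π²L/T² = 4π² × 0.7204/1.7032² = 9.804 m/s².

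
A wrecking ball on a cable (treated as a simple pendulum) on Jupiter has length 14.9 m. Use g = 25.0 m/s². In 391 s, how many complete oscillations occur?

80

T = 2π√(L/g) = 2π√(14.9/25.0) = 4.851 s.
Number of complete oscillations = ⌊391/4.851⌋ = ⌊80.61⌋ = 80.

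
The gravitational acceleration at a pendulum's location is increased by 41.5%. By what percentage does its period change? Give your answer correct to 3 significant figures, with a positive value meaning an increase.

-15.9%

T ∝ 1/√g, so T'/T = 1/√(1.415) = 0.8407.
Percentage change in T = (0.8407 − 1) × 100% = -15.9%.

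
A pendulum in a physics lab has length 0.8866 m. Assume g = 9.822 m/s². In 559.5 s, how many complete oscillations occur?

296

T = 2π√(L/g) = 2π√(0.8866/9.822) = 1.8877 s.
Number of complete oscillations = ⌊559.5/1.8877⌋ = ⌊296.39⌋ = 296.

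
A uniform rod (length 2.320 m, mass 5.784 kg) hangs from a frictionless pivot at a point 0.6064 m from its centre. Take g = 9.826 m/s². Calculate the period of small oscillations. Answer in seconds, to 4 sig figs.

For a physical pendulum T = 2π√(I/(mgd)), with d = 0.60640 m from pivot to centre of mass.
I_cm = mL²/12 = 5.784 × 2.320²/12 = 2.5943 kg·m²; I = I_cm + md² = 2.5943 + 5.784 × 0.60640² = 4.7212 kg·m².
T = 2π√(4.7212/(5.784 × 9.826 × 0.60640)) = 2.326 s.

2.326 s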